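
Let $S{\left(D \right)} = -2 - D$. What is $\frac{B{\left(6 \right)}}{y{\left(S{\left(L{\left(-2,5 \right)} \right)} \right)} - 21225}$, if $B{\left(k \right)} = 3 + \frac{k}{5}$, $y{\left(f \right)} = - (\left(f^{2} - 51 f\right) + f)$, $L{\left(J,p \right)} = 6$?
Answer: $- \frac{21}{108445} \approx -0.00019365$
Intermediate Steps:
$y{\left(f \right)} = - f^{2} + 50 f$ ($y{\left(f \right)} = - (f^{2} - 50 f) = - f^{2} + 50 f$)
$B{\left(k \right)} = 3 + \frac{k}{5}$ ($B{\left(k \right)} = 3 + k \frac{1}{5} = 3 + \frac{k}{5}$)
$\frac{B{\left(6 \right)}}{y{\left(S{\left(L{\left(-2,5 \right)} \right)} \right)} - 21225} = \frac{3 + \frac{1}{5} \cdot 6}{\left(-2 - 6\right) \left(50 - \left(-2 - 6\right)\right) - 21225} = \frac{3 + \frac{6}{5}}{\left(-2 - 6\right) \left(50 - \left(-2 - 6\right)\right) - 21225} = \frac{1}{- 8 \left(50 - -8\right) - 21225} \cdot \frac{21}{5} = \frac{1}{- 8 \left(50 + 8\right) - 21225} \cdot \frac{21}{5} = \frac{1}{\left(-8\right) 58 - 21225} \cdot \frac{21}{5} = \frac{1}{-464 - 21225} \cdot \frac{21}{5} = \frac{1}{-21689} \cdot \frac{21}{5} = \left(- \frac{1}{21689}\right) \frac{21}{5} = - \frac{21}{108445}$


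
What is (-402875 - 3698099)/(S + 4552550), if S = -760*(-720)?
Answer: -2050487/2549875 ≈ -0.80415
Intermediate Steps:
S = 547200
(-402875 - 3698099)/(S + 4552550) = (-402875 - 3698099)/(547200 + 4552550) = -4100974/5099750 = -4100974*1/5099750 = -2050487/2549875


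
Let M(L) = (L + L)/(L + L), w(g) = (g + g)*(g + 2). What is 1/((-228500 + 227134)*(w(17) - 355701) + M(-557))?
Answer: 1/485005131 ≈ 2.0618e-9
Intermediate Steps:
w(g) = 2*g*(2 + g) (w(g) = (2*g)*(2 + g) = 2*g*(2 + g))
M(L) = 1 (M(L) = (2*L)/((2*L)) = (2*L)*(1/(2*L)) = 1)
1/((-228500 + 227134)*(w(17) - 355701) + M(-557)) = 1/((-228500 + 227134)*(2*17*(2 + 17) - 355701) + 1) = 1/(-1366*(2*17*19 - 355701) + 1) = 1/(-1366*(646 - 355701) + 1) = 1/(-1366*(-355055) + 1) = 1/(485005130 + 1) = 1/485005131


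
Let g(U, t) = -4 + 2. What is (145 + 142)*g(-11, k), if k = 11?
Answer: -574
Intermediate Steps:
g(U, t) = -2
(145 + 142)*g(-11, k) = (145 + 142)*(-2) = 287*(-2) = -574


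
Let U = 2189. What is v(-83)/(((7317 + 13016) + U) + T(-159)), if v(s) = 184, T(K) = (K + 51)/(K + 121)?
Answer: 874/106993 ≈ 0.0081688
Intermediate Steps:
T(K) = (51 + K)/(121 + K)
v(-83)/(((7317 + 13016) + U) + T(-159)) = 184/(((7317 + 13016) + 2189) + (51 - 159)/(121 - 159)) = 184/((20333 + 2189) - 108/(-38)) = 184/(22522 - 1/38*(-108)) = 184/(22522 + 54/19) = 184/(427972/19) = 184*(19/427972) = 874/106993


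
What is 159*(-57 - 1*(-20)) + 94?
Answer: -5789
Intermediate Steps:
159*(-57 - 1*(-20)) + 94 = 159*(-57 + 20) + 94 = 159*(-37) + 94 = -5883 + 94 = -5789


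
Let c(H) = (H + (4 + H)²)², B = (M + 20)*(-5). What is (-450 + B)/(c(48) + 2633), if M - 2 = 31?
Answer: -715/7576137 ≈ -9.4375e-5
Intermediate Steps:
M = 33 (M = 2 + 31 = 33)
B = -265 (B = (33 + 20)*(-5) = 53*(-5) = -265)
(-450 + B)/(c(48) + 2633) = (-450 - 265)/((48 + (4 + 48)²)² + 2633) = -715/((48 + 52²)² + 2633) = -715/((48 + 2704)² + 2633) = -715/(2752² + 2633) = -715/(7573504 + 2633) = -715/7576137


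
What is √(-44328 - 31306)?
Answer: I*√75634 ≈ 275.02*I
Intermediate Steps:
√(-44328 - 31306) = √(-75634) = I*√75634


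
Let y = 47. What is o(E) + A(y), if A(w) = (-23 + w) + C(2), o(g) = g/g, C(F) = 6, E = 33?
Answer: 31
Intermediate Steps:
o(g) = 1
A(w) = -17 + w (A(w) = (-23 + w) + 6 = -17 + w)
o(E) + A(y) = 1 + (-17 + 47) = 1 + 30 = 31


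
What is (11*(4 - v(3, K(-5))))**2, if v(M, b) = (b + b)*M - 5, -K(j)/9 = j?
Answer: 8242641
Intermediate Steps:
K(j) = -9*j
v(M, b) = -5 + 2*M*b (v(M, b) = (2*b)*M - 5 = 2*M*b - 5 = -5 + 2*M*b)
(11*(4 - v(3, K(-5))))**2 = (11*(4 - (-5 + 2*3*(-9*(-5)))))**2 = (11*(4 - (-5 + 2*3*45)))**2 = (11*(4 - (-5 + 270)))**2 = (11*(4 - 1*265))**2 = (11*(4 - 265))**2 = (11*(-261))**2 = (-2871)**2 = 8242641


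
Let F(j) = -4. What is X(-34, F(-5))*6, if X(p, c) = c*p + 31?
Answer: 1002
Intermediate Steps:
X(p, c) = 31 + c*p
X(-34, F(-5))*6 = (31 - 4*(-34))*6 = (31 + 136)*6 = 167*6 = 1002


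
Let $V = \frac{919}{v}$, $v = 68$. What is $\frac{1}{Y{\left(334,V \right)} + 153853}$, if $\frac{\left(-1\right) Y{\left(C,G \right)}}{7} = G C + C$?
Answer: $\frac{34}{4077199} \approx 8.3391 \cdot 10^{-6}$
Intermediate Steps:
$V = \frac{919}{68} \approx 13.515$
$Y{\left(C,G \right)} = - 7 C - 7 C G$ ($Y{\left(C,G \right)} = - 7 \left(G C + C\right) = - 7 \left(C G + C\right) = - 7 \left(C + C G\right) = - 7 C - 7 C G$)
$\frac{1}{Y{\left(334,V \right)} + 153853} = \frac{1}{\left(-7\right) 334 \left(1 + \frac{919}{68}\right) + 153853} = \frac{1}{\left(-7\right) 334 \cdot \frac{987}{68} + 153853} = \frac{1}{- \frac{1153803}{34} + 153853} = \frac{1}{\frac{4077199}{34}} = \frac{34}{4077199}$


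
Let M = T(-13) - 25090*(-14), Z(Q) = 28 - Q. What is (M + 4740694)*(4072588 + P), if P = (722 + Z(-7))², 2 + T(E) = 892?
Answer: 23659504521628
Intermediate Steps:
T(E) = 890 (T(E) = -2 + 892 = 890)
M = 352150 (M = 890 - 25090*(-14) = 890 - 1*(-351260) = 890 + 351260 = 352150)
P = 573049 (P = (722 + (28 - 1*(-7)))² = (722 + (28 + 7))² = (722 + 35)² = 757² = 573049)
(M + 4740694)*(4072588 + P) = (352150 + 4740694)*(4072588 + 573049) = 5092844*4645637 = 23659504521628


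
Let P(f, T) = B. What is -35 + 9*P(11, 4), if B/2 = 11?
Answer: 163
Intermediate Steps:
B = 22 (B = 2*11 = 22)
P(f, T) = 22
-35 + 9*P(11, 4) = -35 + 9*22 = -35 + 198 = 163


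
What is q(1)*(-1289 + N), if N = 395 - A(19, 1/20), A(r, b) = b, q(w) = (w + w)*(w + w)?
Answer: -17881/5 ≈ -3576.2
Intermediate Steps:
q(w) = 4*w² (q(w) = (2*w)*(2*w) = 4*w²)
N = 7899/20 (N = 395 - 1/20 = 7899/20 ≈ 394.95)
q(1)*(-1289 + N) = (4*1²)*(-1289 + 7899/20) = (4*1)*(-17881/20) = 4*(-17881/20) = -17881/5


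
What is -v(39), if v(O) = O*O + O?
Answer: -1560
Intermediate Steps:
v(O) = O + O² (v(O) = O² + O = O + O²)
-v(39) = -39*(1 + 39) = -39*40 = -1*1560 = -1560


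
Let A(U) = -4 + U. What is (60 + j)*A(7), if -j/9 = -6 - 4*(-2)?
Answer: 126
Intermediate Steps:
j = -18 (j = -9*(-6 - 4*(-2)) = -9*(-6 + 8) = -9*2 = -18)
(60 + j)*A(7) = (60 - 18)*(-4 + 7) = 42*3 = 126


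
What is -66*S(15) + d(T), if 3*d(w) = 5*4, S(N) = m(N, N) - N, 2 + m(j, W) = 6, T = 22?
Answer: 2198/3 ≈ 732.67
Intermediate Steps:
m(j, W) = 4 (m(j, W) = -2 + 6 = 4)
S(N) = 4 - N
d(w) = 20/3 (d(w) = (5*4)/3 = (1/3)*20 = 20/3)
-66*S(15) + d(T) = -66*(4 - 1*15) + 20/3 = -66*(4 - 15) + 20/3 = -66*(-11) + 20/3 = 726 + 20/3 = 2198/3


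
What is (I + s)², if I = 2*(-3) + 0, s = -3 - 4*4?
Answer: 625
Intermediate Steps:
s = -19 (s = -3 - 16 = -19)
I = -6 (I = -6 + 0 = -6)
(I + s)² = (-6 - 19)² = (-25)² = 625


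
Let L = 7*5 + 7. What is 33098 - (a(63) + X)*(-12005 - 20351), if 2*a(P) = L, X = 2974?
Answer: 96939318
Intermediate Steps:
L = 42 (L = 35 + 7 = 42)
a(P) = 21 (a(P) = (½)*42 = 21)
33098 - (a(63) + X)*(-12005 - 20351) = 33098 - (21 + 2974)*(-12005 - 20351) = 33098 - 2995*(-32356) = 33098 - 1*(-96906220) = 33098 + 96906220 = 96939318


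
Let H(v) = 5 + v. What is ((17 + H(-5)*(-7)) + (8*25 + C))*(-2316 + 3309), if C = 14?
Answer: 229383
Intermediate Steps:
((17 + H(-5)*(-7)) + (8*25 + C))*(-2316 + 3309) = ((17 + (5 - 5)*(-7)) + (8*25 + 14))*(-2316 + 3309) = ((17 + 0*(-7)) + (200 + 14))*993 = ((17 + 0) + 214)*993 = (17 + 214)*993 = 231*993 = 229383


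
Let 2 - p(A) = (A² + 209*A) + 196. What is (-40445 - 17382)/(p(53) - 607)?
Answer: 57827/14687 ≈ 3.9373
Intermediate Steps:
p(A) = -194 - A² - 209*A (p(A) = 2 - ((A² + 209*A) + 196) = 2 - (196 + A² + 209*A) = 2 + (-196 - A² - 209*A) = -194 - A² - 209*A)
(-40445 - 17382)/(p(53) - 607) = (-40445 - 17382)/((-194 - 1*53² - 209*53) - 607) = -57827/((-194 - 1*2809 - 11077) - 607) = -57827/((-194 - 2809 - 11077) - 607) = -57827/(-14080 - 607) = -57827/(-14687) = -57827*(-1/14687) = 57827/14687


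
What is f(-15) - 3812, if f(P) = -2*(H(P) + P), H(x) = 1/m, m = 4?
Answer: -7565/2 ≈ -3782.5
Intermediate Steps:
H(x) = 1/4
f(P) = -1/2 - 2*P (f(P) = -2*(1/4 + P) = -1/2 - 2*P)
f(-15) - 3812 = (-1/2 - 2*(-15)) - 3812 = (-1/2 + 30) - 3812 = 59/2 - 3812 = -7565/2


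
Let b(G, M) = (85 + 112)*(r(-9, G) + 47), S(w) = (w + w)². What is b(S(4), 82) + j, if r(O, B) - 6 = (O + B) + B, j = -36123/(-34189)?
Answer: 1158496199/34189 ≈ 33885.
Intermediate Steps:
j = 36123/34189 (j = -36123*(-1/34189) = 36123/34189 ≈ 1.0566)
r(O, B) = 6 + O + 2*B (r(O, B) = 6 + ((O + B) + B) = 6 + ((B + O) + B) = 6 + (O + 2*B) = 6 + O + 2*B)
S(w) = 4*w² (S(w) = (2*w)² = 4*w²)
b(G, M) = 8668 + 394*G (b(G, M) = (85 + 112)*((6 - 9 + 2*G) + 47) = 197*((-3 + 2*G) + 47) = 197*(44 + 2*G) = 8668 + 394*G)
b(S(4), 82) + j = (8668 + 394*(4*4²)) + 36123/34189 = (8668 + 394*(4*16)) + 36123/34189 = (8668 + 394*64) + 36123/34189 = (8668 + 25216) + 36123/34189 = 33884 + 36123/34189 = 1158496199/34189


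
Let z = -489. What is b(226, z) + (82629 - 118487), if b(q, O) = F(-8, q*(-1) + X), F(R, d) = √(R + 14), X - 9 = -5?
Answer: -35858 + √6 ≈ -35856.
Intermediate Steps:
X = 4 (X = 9 - 5 = 4)
F(R, d) = √(14 + R)
b(q, O) = √6 (b(q, O) = √(14 - 8) = √6)
b(226, z) + (82629 - 118487) = √6 + (82629 - 118487) = √6 - 35858 = -35858 + √6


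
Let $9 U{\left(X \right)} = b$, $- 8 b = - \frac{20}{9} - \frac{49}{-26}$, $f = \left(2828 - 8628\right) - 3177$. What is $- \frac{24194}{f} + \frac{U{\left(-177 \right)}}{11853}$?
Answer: $\frac{4831526637919}{1792701011088} \approx 2.6951$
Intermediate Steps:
$f = -8977$ ($f = -5800 - 3177 = -8977$)
$b = \frac{79}{1872}$ ($b = - \frac{- \frac{20}{9} - \frac{49}{-26}}{8} = - \frac{\left(-20\right) \frac{1}{9} - - \frac{49}{26}}{8} = - \frac{- \frac{20}{9} + \frac{49}{26}}{8} = \left(- \frac{1}{8}\right) \left(- \frac{79}{234}\right) = \frac{79}{1872} \approx 0.042201$)
$U{\left(X \right)} = \frac{79}{16848}$ ($U{\left(X \right)} = \frac{1}{9} \cdot \frac{79}{1872} = \frac{79}{16848}$)
$- \frac{24194}{f} + \frac{U{\left(-177 \right)}}{11853} = - \frac{24194}{-8977} + \frac{79}{16848 \cdot 11853} = \left(-24194\right) \left(- \frac{1}{8977}\right) + \frac{79}{16848} \cdot \frac{1}{11853} = \frac{24194}{8977} + \frac{79}{199699344} = \frac{4831526637919}{1792701011088}$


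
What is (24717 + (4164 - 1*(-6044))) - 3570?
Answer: 31355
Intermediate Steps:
(24717 + (4164 - 1*(-6044))) - 3570 = (24717 + (4164 + 6044)) - 3570 = (24717 + 10208) - 3570 = 34925 - 3570 = 31355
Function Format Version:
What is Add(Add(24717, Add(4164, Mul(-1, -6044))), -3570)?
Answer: 31355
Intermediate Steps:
Add(Add(24717, Add(4164, Mul(-1, -6044))), -3570) = Add(Add(24717, Add(4164, 6044)), -3570) = Add(Add(24717, 10208), -3570) = Add(34925, -3570) = 31355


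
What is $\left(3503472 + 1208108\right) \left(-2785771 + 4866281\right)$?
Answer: $9802489305800$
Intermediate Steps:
$\left(3503472 + 1208108\right) \left(-2785771 + 4866281\right) = 4711580 \cdot 2080510 = 9802489305800$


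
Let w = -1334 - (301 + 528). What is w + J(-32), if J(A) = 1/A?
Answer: -69217/32 ≈ -2163.0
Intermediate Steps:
w = -2163 (w = -1334 - 1*829 = -1334 - 829 = -2163)
w + J(-32) = -2163 + 1/(-32) = -2163 - 1/32 = -69217/32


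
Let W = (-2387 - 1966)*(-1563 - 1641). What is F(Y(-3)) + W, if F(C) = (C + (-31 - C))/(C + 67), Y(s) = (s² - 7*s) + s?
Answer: 1311019097/94 ≈ 1.3947e+7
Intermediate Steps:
Y(s) = s² - 6*s
W = 13947012 (W = -4353*(-3204) = 13947012)
F(C) = -31/(67 + C)
F(Y(-3)) + W = -31/(67 - 3*(-6 - 3)) + 13947012 = -31/(67 - 3*(-9)) + 13947012 = -31/(67 + 27) + 13947012 = -31/94 + 13947012 = 1311019097/94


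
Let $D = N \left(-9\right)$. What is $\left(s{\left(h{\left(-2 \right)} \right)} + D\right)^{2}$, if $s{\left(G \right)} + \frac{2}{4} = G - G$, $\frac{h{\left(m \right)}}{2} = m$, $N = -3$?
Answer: $\frac{2809}{4} \approx 702.25$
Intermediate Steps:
$h{\left(m \right)} = 2 m$
$s{\left(G \right)} = - \frac{1}{2}$ ($s{\left(G \right)} = - \frac{1}{2} + \left(G - G\right) = - \frac{1}{2} + 0 = - \frac{1}{2}$)
$D = 27$ ($D = \left(-3\right) \left(-9\right) = 27$)
$\left(s{\left(h{\left(-2 \right)} \right)} + D\right)^{2} = \left(- \frac{1}{2} + 27\right)^{2} = \left(\frac{53}{2}\right)^{2} = \frac{2809}{4}$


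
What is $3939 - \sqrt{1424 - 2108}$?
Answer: $3939 - 6 i \sqrt{19} \approx 3939.0 - 26.153 i$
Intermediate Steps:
$3939 - \sqrt{1424 - 2108} = 3939 - \sqrt{-684} = 3939 - 6 i \sqrt{19}$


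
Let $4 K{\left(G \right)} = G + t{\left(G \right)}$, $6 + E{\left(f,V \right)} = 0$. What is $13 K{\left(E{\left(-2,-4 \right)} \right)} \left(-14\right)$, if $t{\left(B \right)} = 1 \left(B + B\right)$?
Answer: $819$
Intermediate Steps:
$E{\left(f,V \right)} = -6$ ($E{\left(f,V \right)} = -6 + 0 = -6$)
$t{\left(B \right)} = 2 B$ ($t{\left(B \right)} = 1 \cdot 2 B = 2 B$)
$K{\left(G \right)} = \frac{3 G}{4}$ ($K{\left(G \right)} = \frac{G + 2 G}{4} = \frac{3 G}{4}$)
$13 K{\left(E{\left(-2,-4 \right)} \right)} \left(-14\right) = 13 \cdot \frac{3}{4} \left(-6\right) \left(-14\right) = 13 \left(- \frac{9}{2}\right) \left(-14\right) = \left(- \frac{117}{2}\right) \left(-14\right) = 819$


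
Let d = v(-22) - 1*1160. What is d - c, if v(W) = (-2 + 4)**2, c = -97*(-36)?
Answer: -4648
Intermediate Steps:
c = 3492
v(W) = 4 (v(W) = 2**2 = 4)
d = -1156 (d = 4 - 1*1160 = 4 - 1160 = -1156)
d - c = -1156 - 1*3492 = -1156 - 3492 = -4648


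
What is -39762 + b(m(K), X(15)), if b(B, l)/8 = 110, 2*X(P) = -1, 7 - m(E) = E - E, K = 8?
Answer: -38882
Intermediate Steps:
m(E) = 7 (m(E) = 7 - (E - E) = 7 - 1*0 = 7 + 0 = 7)
X(P) = -1/2 (X(P) = (1/2)*(-1) = -1/2)
b(B, l) = 880 (b(B, l) = 8*110 = 880)
-39762 + b(m(K), X(15)) = -39762 + 880 = -38882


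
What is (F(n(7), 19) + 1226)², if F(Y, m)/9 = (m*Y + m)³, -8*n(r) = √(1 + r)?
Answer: 6177801284033/512 - 1063083440475*√2/128 ≈ 3.2049e+8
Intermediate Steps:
n(r) = -√(1 + r)/8
F(Y, m) = 9*(m + Y*m)³ (F(Y, m) = 9*(m*Y + m)³ = 9*(Y*m + m)³ = 9*(m + Y*m)³)
(F(n(7), 19) + 1226)² = (9*19³*(1 - √(1 + 7)/8)³ + 1226)² = (9*6859*(1 - √2/4)³ + 1226)² = (61731*(1 - √2/4)³ + 1226)² = (1226 + 61731*(1 - √2/4)³)²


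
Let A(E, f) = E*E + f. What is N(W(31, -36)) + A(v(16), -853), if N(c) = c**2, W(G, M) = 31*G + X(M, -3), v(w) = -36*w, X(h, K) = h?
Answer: 1186548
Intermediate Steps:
W(G, M) = M + 31*G (W(G, M) = 31*G + M = M + 31*G)
A(E, f) = f + E**2 (A(E, f) = E**2 + f = f + E**2)
N(W(31, -36)) + A(v(16), -853) = (-36 + 31*31)**2 + (-853 + (-36*16)**2) = (-36 + 961)**2 + (-853 + (-576)**2) = 925**2 + (-853 + 331776) = 855625 + 330923 = 1186548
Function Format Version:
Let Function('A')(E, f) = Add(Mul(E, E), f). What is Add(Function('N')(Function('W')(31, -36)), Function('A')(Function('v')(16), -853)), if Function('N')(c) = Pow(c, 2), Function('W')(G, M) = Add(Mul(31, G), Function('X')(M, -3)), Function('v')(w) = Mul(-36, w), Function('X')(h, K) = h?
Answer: 1186548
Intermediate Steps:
Function('W')(G, M) = Add(M, Mul(31, G)) (Function('W')(G, M) = Add(Mul(31, G), M) = Add(M, Mul(31, G)))
Function('A')(E, f) = Add(f, Pow(E, 2)) (Function('A')(E, f) = Add(Pow(E, 2), f) = Add(f, Pow(E, 2)))
Add(Function('N')(Function('W')(31, -36)), Function('A')(Function('v')(16), -853)) = Add(Pow(Add(-36, Mul(31, 31)), 2), Add(-853, Pow(Mul(-36, 16), 2))) = Add(Pow(Add(-36, 961), 2), Add(-853, Pow(-576, 2))) = Add(Pow(925, 2), Add(-853, 331776)) = Add(855625, 330923) = 1186548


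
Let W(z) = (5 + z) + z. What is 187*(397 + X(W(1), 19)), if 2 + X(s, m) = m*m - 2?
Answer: 140998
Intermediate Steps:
W(z) = 5 + 2*z
X(s, m) = -4 + m² (X(s, m) = -2 + (m*m - 2) = -2 + (m² - 2) = -2 + (-2 + m²) = -4 + m²)
187*(397 + X(W(1), 19)) = 187*(397 + (-4 + 19²)) = 187*(397 + (-4 + 361)) = 187*(397 + 357) = 187*754 = 140998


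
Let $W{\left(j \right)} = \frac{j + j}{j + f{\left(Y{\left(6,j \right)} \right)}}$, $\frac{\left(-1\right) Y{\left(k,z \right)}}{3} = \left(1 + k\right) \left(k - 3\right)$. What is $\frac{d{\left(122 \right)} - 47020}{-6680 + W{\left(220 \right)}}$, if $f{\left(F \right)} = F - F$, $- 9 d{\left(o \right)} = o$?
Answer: $\frac{211651}{30051} \approx 7.0431$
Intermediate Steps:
$Y{\left(k,z \right)} = - 3 \left(1 + k\right) \left(-3 + k\right)$ ($Y{\left(k,z \right)} = - 3 \left(1 + k\right) \left(k - 3\right) = - 3 \left(1 + k\right) \left(-3 + k\right)$)
$d{\left(o \right)} = - \frac{o}{9}$
$f{\left(F \right)} = 0$
$W{\left(j \right)} = 2$ ($W{\left(j \right)} = \frac{j + j}{j + 0} = \frac{2 j}{j} = 2$)
$\frac{d{\left(122 \right)} - 47020}{-6680 + W{\left(220 \right)}} = \frac{\left(- \frac{1}{9}\right) 122 - 47020}{-6680 + 2} = \frac{- \frac{122}{9} - 47020}{-6678} = \left(- \frac{423302}{9}\right) \left(- \frac{1}{6678}\right) = \frac{211651}{30051}$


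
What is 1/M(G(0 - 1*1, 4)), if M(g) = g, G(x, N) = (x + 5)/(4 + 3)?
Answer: 7/4 ≈ 1.7500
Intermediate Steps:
G(x, N) = 5/7 + x/7 (G(x, N) = (5 + x)/7 = (5 + x)*(⅐) = 5/7 + x/7)
1/M(G(0 - 1*1, 4)) = 1/(5/7 + (0 - 1*1)/7) = 1/(5/7 + (0 - 1)/7) = 1/(5/7 + (⅐)*(-1)) = 1/(5/7 - ⅐) = 1/(4/7) = 7/4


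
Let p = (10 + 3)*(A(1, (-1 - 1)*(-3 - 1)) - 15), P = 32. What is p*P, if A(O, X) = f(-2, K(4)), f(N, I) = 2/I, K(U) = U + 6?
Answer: -30784/5 ≈ -6156.8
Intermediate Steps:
K(U) = 6 + U
A(O, X) = 1/5 (A(O, X) = 2/(6 + 4) = 2/10 = 2*(1/10) = 1/5)
p = -962/5 (p = (10 + 3)*(1/5 - 15) = 13*(-74/5) = -962/5 ≈ -192.40)
p*P = -962/5*32 = -30784/5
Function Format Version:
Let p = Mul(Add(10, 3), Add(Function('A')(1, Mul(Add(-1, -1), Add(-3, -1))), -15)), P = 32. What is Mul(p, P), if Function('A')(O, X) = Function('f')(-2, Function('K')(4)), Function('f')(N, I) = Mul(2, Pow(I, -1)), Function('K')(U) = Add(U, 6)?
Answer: Rational(-30784, 5) ≈ -6156.8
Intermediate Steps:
Function('K')(U) = Add(6, U)
Function('A')(O, X) = Rational(1, 5) (Function('A')(O, X) = Mul(2, Pow(Add(6, 4), -1)) = Mul(2, Pow(10, -1)) = Mul(2, Rational(1, 10)) = Rational(1, 5))
p = Rational(-962, 5) (p = Mul(Add(10, 3), Add(Rational(1, 5), -15)) = Mul(13, Rational(-74, 5)) = Rational(-962, 5) ≈ -192.40)
Mul(p, P) = Mul(Rational(-962, 5), 32) = Rational(-30784, 5)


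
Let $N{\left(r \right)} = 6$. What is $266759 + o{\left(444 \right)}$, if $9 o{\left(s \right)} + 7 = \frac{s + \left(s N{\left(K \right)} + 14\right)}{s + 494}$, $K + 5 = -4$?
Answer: $\frac{53618477}{201} \approx 2.6676 \cdot 10^{5}$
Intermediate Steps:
$K = -9$ ($K = -5 - 4 = -9$)
$o{\left(s \right)} = - \frac{7}{9} + \frac{14 + 7 s}{9 \left(494 + s\right)}$ ($o{\left(s \right)} = - \frac{7}{9} + \frac{\left(s + \left(s 6 + 14\right)\right) \frac{1}{s + 494}}{9} = - \frac{7}{9} + \frac{\left(s + \left(6 s + 14\right)\right) \frac{1}{494 + s}}{9} = - \frac{7}{9} + \frac{\left(s + \left(14 + 6 s\right)\right) \frac{1}{494 + s}}{9} = - \frac{7}{9} + \frac{\left(14 + 7 s\right) \frac{1}{494 + s}}{9} = - \frac{7}{9} + \frac{\frac{1}{494 + s} \left(14 + 7 s\right)}{9} = - \frac{7}{9} + \frac{14 + 7 s}{9 \left(494 + s\right)}$)
$266759 + o{\left(444 \right)} = 266759 - \frac{1148}{1482 + 3 \cdot 444} = 266759 - \frac{1148}{1482 + 1332} = 266759 - \frac{1148}{2814} = 266759 - \frac{82}{201} = \frac{53618477}{201}$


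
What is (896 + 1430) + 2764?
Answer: 5090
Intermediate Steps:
(896 + 1430) + 2764 = 2326 + 2764 = 5090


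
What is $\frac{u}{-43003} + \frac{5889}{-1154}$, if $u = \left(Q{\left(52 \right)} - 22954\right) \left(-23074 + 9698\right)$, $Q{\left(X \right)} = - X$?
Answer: $- \frac{355371652091}{49625462} \approx -7161.1$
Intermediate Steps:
$u = 307728256$ ($u = \left(\left(-1\right) 52 - 22954\right) \left(-23074 + 9698\right) = \left(-52 - 22954\right) \left(-13376\right) = \left(-23006\right) \left(-13376\right) = 307728256$)
$\frac{u}{-43003} + \frac{5889}{-1154} = \frac{307728256}{-43003} + \frac{5889}{-1154} = 307728256 \left(- \frac{1}{43003}\right) + 5889 \left(- \frac{1}{1154}\right) = - \frac{307728256}{43003} - \frac{5889}{1154} = - \frac{355371652091}{49625462}$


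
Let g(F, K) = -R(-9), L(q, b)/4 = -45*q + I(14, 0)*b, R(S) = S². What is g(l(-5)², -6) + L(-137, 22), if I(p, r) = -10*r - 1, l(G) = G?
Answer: 24491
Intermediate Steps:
I(p, r) = -1 - 10*r
L(q, b) = -180*q - 4*b (L(q, b) = 4*(-45*q + (-1 - 10*0)*b) = 4*(-45*q + (-1 + 0)*b) = 4*(-45*q - b) = 4*(-b - 45*q) = -180*q - 4*b)
g(F, K) = -81 (g(F, K) = -1*(-9)² = -1*81 = -81)
g(l(-5)², -6) + L(-137, 22) = -81 + (-180*(-137) - 4*22) = -81 + (24660 - 88) = -81 + 24572 = 24491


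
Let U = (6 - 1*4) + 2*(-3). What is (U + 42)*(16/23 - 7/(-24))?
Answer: 10355/276 ≈ 37.518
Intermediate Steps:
U = -4 (U = (6 - 4) - 6 = 2 - 6 = -4)
(U + 42)*(16/23 - 7/(-24)) = (-4 + 42)*(16/23 - 7/(-24)) = 38*(16*(1/23) - 7*(-1/24)) = 38*(16/23 + 7/24) = 38*(545/552) = 10355/276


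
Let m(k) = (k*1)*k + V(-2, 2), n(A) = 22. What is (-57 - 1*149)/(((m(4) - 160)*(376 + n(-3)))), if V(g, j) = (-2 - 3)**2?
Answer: 103/23681 ≈ 0.0043495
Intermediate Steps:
V(g, j) = 25 (V(g, j) = (-5)**2 = 25)
m(k) = 25 + k**2 (m(k) = (k*1)*k + 25 = k*k + 25 = k**2 + 25 = 25 + k**2)
(-57 - 1*149)/(((m(4) - 160)*(376 + n(-3)))) = (-57 - 1*149)/((((25 + 4**2) - 160)*(376 + 22))) = (-57 - 149)/((((25 + 16) - 160)*398)) = -206*1/(398*(41 - 160)) = -206/((-119*398)) = -206/(-47362) = -206*(-1/47362) = 103/23681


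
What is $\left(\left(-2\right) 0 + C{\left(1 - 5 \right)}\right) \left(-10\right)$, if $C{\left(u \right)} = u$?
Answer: $40$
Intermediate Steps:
$\left(\left(-2\right) 0 + C{\left(1 - 5 \right)}\right) \left(-10\right) = \left(\left(-2\right) 0 + \left(1 - 5\right)\right) \left(-10\right) = \left(0 - 4\right) \left(-10\right) = \left(-4\right) \left(-10\right) = 40$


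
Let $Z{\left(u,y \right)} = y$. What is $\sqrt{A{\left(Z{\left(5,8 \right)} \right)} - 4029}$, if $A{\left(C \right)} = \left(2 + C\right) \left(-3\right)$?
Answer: $3 i \sqrt{451} \approx 63.71 i$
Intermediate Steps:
$A{\left(C \right)} = -6 - 3 C$
$\sqrt{A{\left(Z{\left(5,8 \right)} \right)} - 4029} = \sqrt{\left(-6 - 24\right) - 4029} = \sqrt{-30 - 4029} = \sqrt{-4059} = 3 i \sqrt{451}$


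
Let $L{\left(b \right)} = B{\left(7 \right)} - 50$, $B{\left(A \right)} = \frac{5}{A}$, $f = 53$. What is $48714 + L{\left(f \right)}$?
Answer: $\frac{340653}{7} \approx 48665.0$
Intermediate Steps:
$L{\left(b \right)} = - \frac{345}{7}$ ($L{\left(b \right)} = \frac{5}{7} - 50 = - \frac{345}{7}$)
$48714 + L{\left(f \right)} = 48714 - \frac{345}{7} = \frac{340653}{7}$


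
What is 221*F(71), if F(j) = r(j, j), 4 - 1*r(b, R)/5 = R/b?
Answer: 3315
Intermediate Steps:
r(b, R) = 20 - 5*R/b
F(j) = 15 (F(j) = 20 - 5*j/j = 20 - 5 = 15)
221*F(71) = 221*15 = 3315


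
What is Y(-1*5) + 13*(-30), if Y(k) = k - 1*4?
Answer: -399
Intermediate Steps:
Y(k) = -4 + k (Y(k) = k - 4 = -4 + k)
Y(-1*5) + 13*(-30) = (-4 - 1*5) + 13*(-30) = (-4 - 5) - 390 = -9 - 390 = -399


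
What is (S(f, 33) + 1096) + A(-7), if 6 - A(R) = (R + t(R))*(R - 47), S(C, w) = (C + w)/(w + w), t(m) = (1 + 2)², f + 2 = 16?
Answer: 79907/66 ≈ 1210.7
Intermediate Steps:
f = 14 (f = -2 + 16 = 14)
t(m) = 9 (t(m) = 3² = 9)
S(C, w) = (C + w)/(2*w) (S(C, w) = (C + w)/((2*w)) = (C + w)*(1/(2*w)) = (C + w)/(2*w))
A(R) = 6 - (-47 + R)*(9 + R) (A(R) = 6 - (R + 9)*(R - 47) = 6 - (9 + R)*(-47 + R) = 6 - (-47 + R)*(9 + R))
(S(f, 33) + 1096) + A(-7) = ((½)*(14 + 33)/33 + 1096) + (429 - 1*(-7)² + 38*(-7)) = ((½)*(1/33)*47 + 1096) + (429 - 1*49 - 266) = (47/66 + 1096) + (429 - 49 - 266) = 72383/66 + 114 = 79907/66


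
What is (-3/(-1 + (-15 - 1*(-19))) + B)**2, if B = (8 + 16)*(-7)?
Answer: 28561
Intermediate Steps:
B = -168 (B = 24*(-7) = -168)
(-3/(-1 + (-15 - 1*(-19))) + B)**2 = (-3/(-1 + (-15 - 1*(-19))) - 168)**2 = (-3/(-1 + (-15 + 19)) - 168)**2 = (-3/(-1 + 4) - 168)**2 = (-3/3 - 168)**2 = (-3*1/3 - 168)**2 = (-1 - 168)**2 = (-169)**2 = 28561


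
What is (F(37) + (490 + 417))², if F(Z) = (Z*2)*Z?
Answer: 13286025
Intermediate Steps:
F(Z) = 2*Z² (F(Z) = (2*Z)*Z = 2*Z²)
(F(37) + (490 + 417))² = (2*37² + (490 + 417))² = (2*1369 + 907)² = (2738 + 907)² = 3645² = 13286025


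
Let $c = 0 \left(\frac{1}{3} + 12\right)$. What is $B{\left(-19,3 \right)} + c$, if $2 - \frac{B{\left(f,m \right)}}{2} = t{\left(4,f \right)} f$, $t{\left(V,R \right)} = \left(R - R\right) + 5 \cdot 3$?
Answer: $574$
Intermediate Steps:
$t{\left(V,R \right)} = 15$ ($t{\left(V,R \right)} = 0 + 15 = 15$)
$B{\left(f,m \right)} = 4 - 30 f$ ($B{\left(f,m \right)} = 4 - 2 \cdot 15 f = 4 - 30 f$)
$c = 0$ ($c = 0 \left(\frac{1}{3} + 12\right) = 0 \cdot \frac{37}{3} = 0$)
$B{\left(-19,3 \right)} + c = \left(4 - -570\right) + 0 = \left(4 + 570\right) + 0 = 574 + 0 = 574$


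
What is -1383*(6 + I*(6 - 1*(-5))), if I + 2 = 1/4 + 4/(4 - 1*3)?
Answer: -170109/4 ≈ -42527.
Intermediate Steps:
I = 9/4 (I = -2 + (1/4 + 4/(4 - 1*3)) = -2 + (1*(¼) + 4/(4 - 3)) = -2 + (¼ + 4/1) = -2 + (¼ + 4*1) = -2 + (¼ + 4) = -2 + 17/4 = 9/4 ≈ 2.2500)
-1383*(6 + I*(6 - 1*(-5))) = -1383*(6 + 9*(6 - 1*(-5))/4) = -1383*(6 + 9*(6 + 5)/4) = -1383*(6 + (9/4)*11) = -1383*(6 + 99/4) = -1383*123/4 = -170109/4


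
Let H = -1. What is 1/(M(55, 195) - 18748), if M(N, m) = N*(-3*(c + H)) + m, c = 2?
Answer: -1/18718 ≈ -5.3425e-5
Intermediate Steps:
M(N, m) = m - 3*N (M(N, m) = N*(-3*(2 - 1)) + m = N*(-3*1) + m = N*(-3) + m = -3*N + m = m - 3*N)
1/(M(55, 195) - 18748) = 1/((195 - 3*55) - 18748) = 1/((195 - 165) - 18748) = 1/(30 - 18748) = 1/(-18718) = -1/18718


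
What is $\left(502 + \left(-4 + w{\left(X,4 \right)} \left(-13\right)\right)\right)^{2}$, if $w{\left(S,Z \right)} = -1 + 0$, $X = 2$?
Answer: $261121$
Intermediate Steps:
$w{\left(S,Z \right)} = -1$
$\left(502 + \left(-4 + w{\left(X,4 \right)} \left(-13\right)\right)\right)^{2} = \left(502 - -9\right)^{2} = \left(502 + \left(-4 + 13\right)\right)^{2} = \left(502 + 9\right)^{2} = 511^{2} = 261121$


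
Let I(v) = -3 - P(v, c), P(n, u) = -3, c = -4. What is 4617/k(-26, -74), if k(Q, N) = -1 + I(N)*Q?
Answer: -4617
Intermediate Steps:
I(v) = 0 (I(v) = -3 - 1*(-3) = -3 + 3 = 0)
k(Q, N) = -1 (k(Q, N) = -1 + 0*Q = -1 + 0 = -1)
4617/k(-26, -74) = 4617/(-1) = 4617*(-1) = -4617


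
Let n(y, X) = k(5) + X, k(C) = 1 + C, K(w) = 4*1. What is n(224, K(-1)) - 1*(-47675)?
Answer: 47685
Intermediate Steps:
K(w) = 4
n(y, X) = 6 + X (n(y, X) = (1 + 5) + X = 6 + X)
n(224, K(-1)) - 1*(-47675) = (6 + 4) - 1*(-47675) = 10 + 47675 = 47685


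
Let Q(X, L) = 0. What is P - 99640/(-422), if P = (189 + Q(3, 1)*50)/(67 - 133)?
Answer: 1082747/4642 ≈ 233.25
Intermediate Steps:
P = -63/22 (P = (189 + 0*50)/(67 - 133) = (189 + 0)/(-66) = 189*(-1/66) = -63/22 ≈ -2.8636)
P - 99640/(-422) = -63/22 - 99640/(-422) = -63/22 - 99640*(-1)/422 = -63/22 - 265*(-188/211) = -63/22 + 49820/211 = 1082747/4642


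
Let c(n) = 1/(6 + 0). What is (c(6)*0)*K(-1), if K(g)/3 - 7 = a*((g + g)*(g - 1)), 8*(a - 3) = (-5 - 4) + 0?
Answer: 0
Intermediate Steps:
a = 15/8 (a = 3 + ((-5 - 4) + 0)/8 = 3 + (-9 + 0)/8 = 3 + (⅛)*(-9) = 3 - 9/8 = 15/8 ≈ 1.8750)
c(n) = ⅙ (c(n) = 1/6 = ⅙)
K(g) = 21 + 45*g*(-1 + g)/4 (K(g) = 21 + 3*(15*((g + g)*(g - 1))/8) = 21 + 3*(15*((2*g)*(-1 + g))/8) = 21 + 3*(15*(2*g*(-1 + g))/8) = 21 + 3*(15*g*(-1 + g)/4) = 21 + 45*g*(-1 + g)/4)
(c(6)*0)*K(-1) = ((⅙)*0)*(21 - 45/4*(-1) + (45/4)*(-1)²) = 0*(21 + 45/4 + (45/4)*1) = 0*(21 + 45/4 + 45/4) = 0*(87/2) = 0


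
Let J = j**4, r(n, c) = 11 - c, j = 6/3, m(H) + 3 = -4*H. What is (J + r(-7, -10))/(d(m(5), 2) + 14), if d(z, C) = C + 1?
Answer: 37/17 ≈ 2.1765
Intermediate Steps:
m(H) = -3 - 4*H
d(z, C) = 1 + C
j = 2 (j = 6*(1/3) = 2)
J = 16 (J = 2**4 = 16)
(J + r(-7, -10))/(d(m(5), 2) + 14) = (16 + (11 - 1*(-10)))/((1 + 2) + 14) = (16 + (11 + 10))/(3 + 14) = (16 + 21)/17 = 37*(1/17) = 37/17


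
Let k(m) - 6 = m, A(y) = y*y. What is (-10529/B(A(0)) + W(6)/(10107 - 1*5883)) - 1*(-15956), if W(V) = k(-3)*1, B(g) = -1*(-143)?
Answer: 290710925/18304 ≈ 15882.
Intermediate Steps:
A(y) = y**2
k(m) = 6 + m
B(g) = 143
W(V) = 3 (W(V) = (6 - 3)*1 = 3*1 = 3)
(-10529/B(A(0)) + W(6)/(10107 - 1*5883)) - 1*(-15956) = (-10529/143 + 3/(10107 - 1*5883)) - 1*(-15956) = (-10529*1/143 + 3/(10107 - 5883)) + 15956 = (-10529/143 + 3/4224) + 15956 = (-10529/143 + 3*(1/4224)) + 15956 = (-10529/143 + 1/1408) + 15956 = -1347699/18304 + 15956 = 290710925/18304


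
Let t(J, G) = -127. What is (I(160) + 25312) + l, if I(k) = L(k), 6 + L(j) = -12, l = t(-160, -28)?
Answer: 25167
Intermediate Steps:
l = -127
L(j) = -18 (L(j) = -6 - 12 = -18)
I(k) = -18
(I(160) + 25312) + l = (-18 + 25312) - 127 = 25294 - 127 = 25167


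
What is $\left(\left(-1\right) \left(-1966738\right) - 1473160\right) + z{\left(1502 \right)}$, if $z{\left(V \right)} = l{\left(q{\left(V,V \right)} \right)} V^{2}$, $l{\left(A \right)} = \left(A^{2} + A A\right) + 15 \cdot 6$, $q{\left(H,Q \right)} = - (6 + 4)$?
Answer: $654734738$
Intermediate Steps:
$q{\left(H,Q \right)} = -10$ ($q{\left(H,Q \right)} = \left(-1\right) 10 = -10$)
$l{\left(A \right)} = 90 + 2 A^{2}$ ($l{\left(A \right)} = \left(A^{2} + A^{2}\right) + 90 = 2 A^{2} + 90 = 90 + 2 A^{2}$)
$z{\left(V \right)} = 290 V^{2}$ ($z{\left(V \right)} = \left(90 + 2 \left(-10\right)^{2}\right) V^{2} = \left(90 + 2 \cdot 100\right) V^{2} = \left(90 + 200\right) V^{2} = 290 V^{2}$)
$\left(\left(-1\right) \left(-1966738\right) - 1473160\right) + z{\left(1502 \right)} = \left(\left(-1\right) \left(-1966738\right) - 1473160\right) + 290 \cdot 1502^{2} = \left(1966738 - 1473160\right) + 290 \cdot 2256004 = 493578 + 654241160 = 654734738$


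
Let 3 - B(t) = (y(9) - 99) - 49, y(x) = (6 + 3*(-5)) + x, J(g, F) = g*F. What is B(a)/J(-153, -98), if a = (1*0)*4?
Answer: 151/14994 ≈ 0.010071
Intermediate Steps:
J(g, F) = F*g
y(x) = -9 + x (y(x) = (6 - 15) + x = -9 + x)
a = 0 (a = 0*4 = 0)
B(t) = 151 (B(t) = 3 - (((-9 + 9) - 99) - 49) = 3 - ((0 - 99) - 49) = 3 - (-99 - 49) = 3 - 1*(-148) = 3 + 148 = 151)
B(a)/J(-153, -98) = 151/((-98*(-153))) = 151/14994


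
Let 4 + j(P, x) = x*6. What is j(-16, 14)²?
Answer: 6400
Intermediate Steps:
j(P, x) = -4 + 6*x (j(P, x) = -4 + x*6 = -4 + 6*x)
j(-16, 14)² = (-4 + 6*14)² = (-4 + 84)² = 80² = 6400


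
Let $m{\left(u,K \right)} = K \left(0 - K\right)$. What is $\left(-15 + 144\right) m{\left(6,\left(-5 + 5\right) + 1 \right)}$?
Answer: $-129$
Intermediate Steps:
$m{\left(u,K \right)} = - K^{2}$ ($m{\left(u,K \right)} = K \left(- K\right) = - K^{2}$)
$\left(-15 + 144\right) m{\left(6,\left(-5 + 5\right) + 1 \right)} = \left(-15 + 144\right) \left(- \left(\left(-5 + 5\right) + 1\right)^{2}\right) = 129 \left(- \left(0 + 1\right)^{2}\right) = 129 \left(- 1^{2}\right) = 129 \left(\left(-1\right) 1\right) = 129 \left(-1\right) = -129$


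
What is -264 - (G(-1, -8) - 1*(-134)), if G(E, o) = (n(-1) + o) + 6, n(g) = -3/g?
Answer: -399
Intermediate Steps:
G(E, o) = 9 + o (G(E, o) = (-3/(-1) + o) + 6 = (-3*(-1) + o) + 6 = (3 + o) + 6 = 9 + o)
-264 - (G(-1, -8) - 1*(-134)) = -264 - ((9 - 8) - 1*(-134)) = -264 - (1 + 134) = -264 - 1*135 = -264 - 135 = -399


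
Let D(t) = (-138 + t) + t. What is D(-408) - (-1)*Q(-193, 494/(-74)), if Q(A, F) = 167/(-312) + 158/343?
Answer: -102101249/107016 ≈ -954.07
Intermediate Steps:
Q(A, F) = -7985/107016 (Q(A, F) = 167*(-1/312) + 158*(1/343) = -167/312 + 158/343 = -7985/107016)
D(t) = -138 + 2*t
D(-408) - (-1)*Q(-193, 494/(-74)) = (-138 + 2*(-408)) - (-1)*(-7985)/107016 = (-138 - 816) - 1*7985/107016 = -954 - 7985/107016 = -102101249/107016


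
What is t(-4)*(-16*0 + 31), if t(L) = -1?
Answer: -31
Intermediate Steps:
t(-4)*(-16*0 + 31) = -(-16*0 + 31) = -(0 + 31) = -1*31 = -31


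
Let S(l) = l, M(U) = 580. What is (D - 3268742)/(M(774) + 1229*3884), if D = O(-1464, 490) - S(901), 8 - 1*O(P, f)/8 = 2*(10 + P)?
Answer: -3246315/4774016 ≈ -0.68000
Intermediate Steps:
O(P, f) = -96 - 16*P (O(P, f) = 64 - 16*(10 + P) = 64 - 8*(20 + 2*P) = 64 + (-160 - 16*P) = -96 - 16*P)
D = 22427 (D = (-96 - 16*(-1464)) - 1*901 = (-96 + 23424) - 901 = 23328 - 901 = 22427)
(D - 3268742)/(M(774) + 1229*3884) = (22427 - 3268742)/(580 + 1229*3884) = -3246315/(580 + 4773436) = -3246315/4774016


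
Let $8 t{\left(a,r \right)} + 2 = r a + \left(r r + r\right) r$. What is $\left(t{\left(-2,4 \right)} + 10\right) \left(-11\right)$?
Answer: $- \frac{825}{4} \approx -206.25$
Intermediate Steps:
$t{\left(a,r \right)} = - \frac{1}{4} + \frac{a r}{8} + \frac{r \left(r + r^{2}\right)}{8}$ ($t{\left(a,r \right)} = - \frac{1}{4} + \frac{r a + \left(r r + r\right) r}{8} = - \frac{1}{4} + \frac{a r + \left(r^{2} + r\right) r}{8} = - \frac{1}{4} + \frac{a r + \left(r + r^{2}\right) r}{8} = - \frac{1}{4} + \frac{a r + r \left(r + r^{2}\right)}{8} = - \frac{1}{4} + \left(\frac{a r}{8} + \frac{r \left(r + r^{2}\right)}{8}\right) = - \frac{1}{4} + \frac{a r}{8} + \frac{r \left(r + r^{2}\right)}{8}$)
$\left(t{\left(-2,4 \right)} + 10\right) \left(-11\right) = \left(\left(- \frac{1}{4} + \frac{4^{2}}{8} + \frac{4^{3}}{8} + \frac{1}{8} \left(-2\right) 4\right) + 10\right) \left(-11\right) = \left(\left(- \frac{1}{4} + \frac{1}{8} \cdot 16 + \frac{1}{8} \cdot 64 - 1\right) + 10\right) \left(-11\right) = \left(\left(- \frac{1}{4} + 2 + 8 - 1\right) + 10\right) \left(-11\right) = \left(\frac{35}{4} + 10\right) \left(-11\right) = \frac{75}{4} \left(-11\right) = - \frac{825}{4}$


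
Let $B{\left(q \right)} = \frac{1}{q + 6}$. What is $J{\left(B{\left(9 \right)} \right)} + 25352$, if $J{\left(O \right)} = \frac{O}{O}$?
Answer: $25353$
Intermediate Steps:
$B{\left(q \right)} = \frac{1}{6 + q}$
$J{\left(O \right)} = 1$
$J{\left(B{\left(9 \right)} \right)} + 25352 = 1 + 25352 = 25353$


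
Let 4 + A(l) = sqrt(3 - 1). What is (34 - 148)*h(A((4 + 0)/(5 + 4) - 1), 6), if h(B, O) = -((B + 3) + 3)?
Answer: 228 + 114*sqrt(2) ≈ 389.22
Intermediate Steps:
A(l) = -4 + sqrt(2) (A(l) = -4 + sqrt(3 - 1) = -4 + sqrt(2))
h(B, O) = -6 - B (h(B, O) = -((3 + B) + 3) = -(6 + B) = -6 - B)
(34 - 148)*h(A((4 + 0)/(5 + 4) - 1), 6) = (34 - 148)*(-6 - (-4 + sqrt(2))) = -114*(-6 + (4 - sqrt(2))) = -114*(-2 - sqrt(2)) = 228 + 114*sqrt(2)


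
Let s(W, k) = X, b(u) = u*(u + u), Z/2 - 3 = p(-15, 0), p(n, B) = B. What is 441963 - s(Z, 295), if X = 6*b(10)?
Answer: 440763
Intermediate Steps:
Z = 6 (Z = 6 + 2*0 = 6 + 0 = 6)
b(u) = 2*u**2 (b(u) = u*(2*u) = 2*u**2)
X = 1200 (X = 6*(2*10**2) = 6*(2*100) = 6*200 = 1200)
s(W, k) = 1200
441963 - s(Z, 295) = 441963 - 1*1200 = 441963 - 1200 = 440763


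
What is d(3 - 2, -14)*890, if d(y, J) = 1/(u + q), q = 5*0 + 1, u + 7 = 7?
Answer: 890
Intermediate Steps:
u = 0 (u = -7 + 7 = 0)
q = 1 (q = 0 + 1 = 1)
d(y, J) = 1 (d(y, J) = 1/(0 + 1) = 1/1 = 1)
d(3 - 2, -14)*890 = 1*890 = 890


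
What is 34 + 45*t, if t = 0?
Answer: 34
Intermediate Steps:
34 + 45*t = 34 + 45*0 = 34 + 0 = 34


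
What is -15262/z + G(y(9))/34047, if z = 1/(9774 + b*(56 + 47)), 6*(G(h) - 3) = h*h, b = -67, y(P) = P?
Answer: -995255684737/22698 ≈ -4.3848e+7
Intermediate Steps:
G(h) = 3 + h²/6 (G(h) = 3 + (h*h)/6 = 3 + h²/6)
z = 1/2873 (z = 1/(9774 - 67*(56 + 47)) = 1/(9774 - 67*103) = 1/(9774 - 6901) = 1/2873 ≈ 0.00034807)
-15262/z + G(y(9))/34047 = -15262/1/2873 + (3 + (⅙)*9²)/34047 = -15262*2873 + (3 + (⅙)*81)*(1/34047) = -43847726 + (3 + 27/2)*(1/34047) = -43847726 + (33/2)*(1/34047) = -43847726 + 11/22698 = -995255684737/22698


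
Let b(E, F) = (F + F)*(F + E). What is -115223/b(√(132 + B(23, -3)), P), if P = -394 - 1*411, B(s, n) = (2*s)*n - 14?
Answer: -115223/1296090 - 115223*I*√5/521676225 ≈ -0.0889 - 0.00049388*I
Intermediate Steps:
B(s, n) = -14 + 2*n*s (B(s, n) = 2*n*s - 14 = -14 + 2*n*s)
P = -805 (P = -394 - 411 = -805)
b(E, F) = 2*F*(E + F) (b(E, F) = (2*F)*(E + F) = 2*F*(E + F))
-115223/b(√(132 + B(23, -3)), P) = -115223*(-1/(1610*(√(132 + (-14 + 2*(-3)*23)) - 805))) = -115223*(-1/(1610*(√(132 + (-14 - 138)) - 805))) = -115223*(-1/(1610*(√(132 - 152) - 805))) = -115223*(-1/(1610*(√(-20) - 805))) = -115223*(-1/(1610*(2*I*√5 - 805))) = -115223*(-1/(1610*(-805 + 2*I*√5))) = -115223/(1296050 - 3220*I*√5)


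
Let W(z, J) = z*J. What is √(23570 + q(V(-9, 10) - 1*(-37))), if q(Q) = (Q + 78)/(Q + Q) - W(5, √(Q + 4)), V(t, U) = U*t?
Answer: √(264829870 - 393260*I)/106 ≈ 153.52 - 0.11399*I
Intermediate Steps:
W(z, J) = J*z
q(Q) = -5*√(4 + Q) + (78 + Q)/(2*Q) (q(Q) = (Q + 78)/(Q + Q) - √(Q + 4)*5 = (78 + Q)/((2*Q)) - √(4 + Q)*5 = (78 + Q)*(1/(2*Q)) - 5*√(4 + Q) = (78 + Q)/(2*Q) - 5*√(4 + Q) = -5*√(4 + Q) + (78 + Q)/(2*Q))
√(23570 + q(V(-9, 10) - 1*(-37))) = √(23570 + (½ - 5*√(4 + (10*(-9) - 1*(-37))) + 39/(10*(-9) - 1*(-37)))) = √(23570 + (½ - 5*√(4 + (-90 + 37)) + 39/(-90 + 37))) = √(23570 + (½ - 5*√(4 - 53) + 39/(-53))) = √(23570 + (½ - 35*I + 39*(-1/53))) = √(23570 + (½ - 35*I - 39/53)) = √(23570 + (-25/106 - 35*I)) = √(2498395/106 - 35*I)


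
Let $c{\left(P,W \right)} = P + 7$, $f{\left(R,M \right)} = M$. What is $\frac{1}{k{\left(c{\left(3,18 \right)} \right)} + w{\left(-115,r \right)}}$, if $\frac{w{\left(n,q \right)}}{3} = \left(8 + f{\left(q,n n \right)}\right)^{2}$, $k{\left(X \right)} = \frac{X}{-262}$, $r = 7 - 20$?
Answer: $\frac{131}{68819129572} \approx 1.9035 \cdot 10^{-9}$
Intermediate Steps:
$c{\left(P,W \right)} = 7 + P$
$r = -13$ ($r = 7 - 20 = -13$)
$k{\left(X \right)} = - \frac{X}{262}$ ($k{\left(X \right)} = X \left(- \frac{1}{262}\right) = - \frac{X}{262}$)
$w{\left(n,q \right)} = 3 \left(8 + n^{2}\right)^{2}$ ($w{\left(n,q \right)} = 3 \left(8 + n n\right)^{2} = 3 \left(8 + n^{2}\right)^{2}$)
$\frac{1}{k{\left(c{\left(3,18 \right)} \right)} + w{\left(-115,r \right)}} = \frac{1}{- \frac{7 + 3}{262} + 3 \left(8 + \left(-115\right)^{2}\right)^{2}} = \frac{1}{\left(- \frac{1}{262}\right) 10 + 3 \left(8 + 13225\right)^{2}} = \frac{1}{- \frac{5}{131} + 3 \cdot 13233^{2}} = \frac{1}{- \frac{5}{131} + 3 \cdot 175112289} = \frac{1}{- \frac{5}{131} + 525336867} = \frac{1}{\frac{68819129572}{131}} = \frac{131}{68819129572}$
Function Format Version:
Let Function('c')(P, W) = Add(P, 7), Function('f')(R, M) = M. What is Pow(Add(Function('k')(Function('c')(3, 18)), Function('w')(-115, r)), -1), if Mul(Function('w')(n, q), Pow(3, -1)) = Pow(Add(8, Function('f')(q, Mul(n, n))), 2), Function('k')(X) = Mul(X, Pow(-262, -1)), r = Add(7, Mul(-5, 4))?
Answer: Rational(131, 68819129572) ≈ 1.9035e-9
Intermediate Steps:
Function('c')(P, W) = Add(7, P)
r = -13 (r = Add(7, -20) = -13)
Function('k')(X) = Mul(Rational(-1, 262), X) (Function('k')(X) = Mul(X, Rational(-1, 262)) = Mul(Rational(-1, 262), X))
Function('w')(n, q) = Mul(3, Pow(Add(8, Pow(n, 2)), 2)) (Function('w')(n, q) = Mul(3, Pow(Add(8, Mul(n, n)), 2)) = Mul(3, Pow(Add(8, Pow(n, 2)), 2)))
Pow(Add(Function('k')(Function('c')(3, 18)), Function('w')(-115, r)), -1) = Pow(Add(Mul(Rational(-1, 262), Add(7, 3)), Mul(3, Pow(Add(8, Pow(-115, 2)), 2))), -1) = Pow(Add(Mul(Rational(-1, 262), 10), Mul(3, Pow(Add(8, 13225), 2))), -1) = Pow(Add(Rational(-5, 131), Mul(3, Pow(13233, 2))), -1) = Pow(Add(Rational(-5, 131), Mul(3, 175112289)), -1) = Pow(Add(Rational(-5, 131), 525336867), -1) = Pow(Rational(68819129572, 131), -1) = Rational(131, 68819129572)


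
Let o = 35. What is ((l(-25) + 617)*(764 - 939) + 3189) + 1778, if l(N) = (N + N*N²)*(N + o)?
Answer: 27284492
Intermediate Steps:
l(N) = (35 + N)*(N + N³) (l(N) = (N + N*N²)*(N + 35) = (N + N³)*(35 + N) = (35 + N)*(N + N³))
((l(-25) + 617)*(764 - 939) + 3189) + 1778 = ((-25*(35 - 25 + (-25)³ + 35*(-25)²) + 617)*(764 - 939) + 3189) + 1778 = ((-25*(35 - 25 - 15625 + 35*625) + 617)*(-175) + 3189) + 1778 = ((-25*(35 - 25 - 15625 + 21875) + 617)*(-175) + 3189) + 1778 = ((-25*6260 + 617)*(-175) + 3189) + 1778 = ((-156500 + 617)*(-175) + 3189) + 1778 = (-155883*(-175) + 3189) + 1778 = (27279525 + 3189) + 1778 = 27282714 + 1778 = 27284492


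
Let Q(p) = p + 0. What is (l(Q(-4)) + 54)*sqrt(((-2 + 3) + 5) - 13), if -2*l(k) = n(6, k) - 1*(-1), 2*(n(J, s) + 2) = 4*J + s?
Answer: 99*I*sqrt(7)/2 ≈ 130.96*I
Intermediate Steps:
Q(p) = p
n(J, s) = -2 + s/2 + 2*J (n(J, s) = -2 + (4*J + s)/2 = -2 + (s + 4*J)/2 = -2 + (s/2 + 2*J) = -2 + s/2 + 2*J)
l(k) = -11/2 - k/4 (l(k) = -((-2 + k/2 + 2*6) - 1*(-1))/2 = -((-2 + k/2 + 12) + 1)/2 = -((10 + k/2) + 1)/2 = -(11 + k/2)/2 = -11/2 - k/4)
(l(Q(-4)) + 54)*sqrt(((-2 + 3) + 5) - 13) = ((-11/2 - 1/4*(-4)) + 54)*sqrt(((-2 + 3) + 5) - 13) = ((-11/2 + 1) + 54)*sqrt((1 + 5) - 13) = (-9/2 + 54)*sqrt(6 - 13) = 99*sqrt(-7)/2 = 99*(I*sqrt(7))/2 = 99*I*sqrt(7)/2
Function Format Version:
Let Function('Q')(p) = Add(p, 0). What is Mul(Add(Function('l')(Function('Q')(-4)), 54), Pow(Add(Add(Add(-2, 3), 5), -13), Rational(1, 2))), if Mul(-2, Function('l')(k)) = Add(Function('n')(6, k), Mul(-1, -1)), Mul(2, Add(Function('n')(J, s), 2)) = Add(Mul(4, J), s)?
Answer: Mul(Rational(99, 2), I, Pow(7, Rational(1, 2))) ≈ Mul(130.96, I)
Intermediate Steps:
Function('Q')(p) = p
Function('n')(J, s) = Add(-2, Mul(Rational(1, 2), s), Mul(2, J)) (Function('n')(J, s) = Add(-2, Mul(Rational(1, 2), Add(Mul(4, J), s))) = Add(-2, Mul(Rational(1, 2), Add(s, Mul(4, J)))) = Add(-2, Add(Mul(Rational(1, 2), s), Mul(2, J))) = Add(-2, Mul(Rational(1, 2), s), Mul(2, J)))
Function('l')(k) = Add(Rational(-11, 2), Mul(Rational(-1, 4), k)) (Function('l')(k) = Mul(Rational(-1, 2), Add(Add(-2, Mul(Rational(1, 2), k), Mul(2, 6)), Mul(-1, -1))) = Mul(Rational(-1, 2), Add(Add(-2, Mul(Rational(1, 2), k), 12), 1)) = Mul(Rational(-1, 2), Add(Add(10, Mul(Rational(1, 2), k)), 1)) = Mul(Rational(-1, 2), Add(11, Mul(Rational(1, 2), k))) = Add(Rational(-11, 2), Mul(Rational(-1, 4), k)))
Mul(Add(Function('l')(Function('Q')(-4)), 54), Pow(Add(Add(Add(-2, 3), 5), -13), Rational(1, 2))) = Mul(Add(Add(Rational(-11, 2), Mul(Rational(-1, 4), -4)), 54), Pow(Add(Add(Add(-2, 3), 5), -13), Rational(1, 2))) = Mul(Add(Add(Rational(-11, 2), 1), 54), Pow(Add(Add(1, 5), -13), Rational(1, 2))) = Mul(Add(Rational(-9, 2), 54), Pow(Add(6, -13), Rational(1, 2))) = Mul(Rational(99, 2), Pow(-7, Rational(1, 2))) = Mul(Rational(99, 2), Mul(I, Pow(7, Rational(1, 2)))) = Mul(Rational(99, 2), I, Pow(7, Rational(1, 2)))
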